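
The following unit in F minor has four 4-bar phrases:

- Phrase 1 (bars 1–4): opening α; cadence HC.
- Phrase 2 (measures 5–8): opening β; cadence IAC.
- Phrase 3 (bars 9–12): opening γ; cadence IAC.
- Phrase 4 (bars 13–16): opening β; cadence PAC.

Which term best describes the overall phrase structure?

contrasting double period

Four phrases in two halves: the first half (bars 1–8) ends with an imperfect authentic cadence, the second (bars 9-16) with a perfect authentic cadence — a large antecedent–consequent pair, i.e. a double period.
Phrase 3 begins with different material from phrase 1, making it contrasting.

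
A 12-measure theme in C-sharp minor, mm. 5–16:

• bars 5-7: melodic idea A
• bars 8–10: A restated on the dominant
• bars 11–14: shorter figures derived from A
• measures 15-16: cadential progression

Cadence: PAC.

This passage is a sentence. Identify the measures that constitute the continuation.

After the presentation (bars 5–10), the continuation covers the fragmentation through the cadence: bars 11-16.

measures 11–16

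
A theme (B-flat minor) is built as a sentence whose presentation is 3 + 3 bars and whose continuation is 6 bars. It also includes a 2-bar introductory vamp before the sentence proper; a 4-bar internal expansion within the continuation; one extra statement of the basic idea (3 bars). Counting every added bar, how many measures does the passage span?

21 measures

Basic sentence: 3 + 3 + 6 = 12 bars.
12 (basic form) + 2 (introduction) + 4 (internal expansion) + 3 (extra statement) = 21.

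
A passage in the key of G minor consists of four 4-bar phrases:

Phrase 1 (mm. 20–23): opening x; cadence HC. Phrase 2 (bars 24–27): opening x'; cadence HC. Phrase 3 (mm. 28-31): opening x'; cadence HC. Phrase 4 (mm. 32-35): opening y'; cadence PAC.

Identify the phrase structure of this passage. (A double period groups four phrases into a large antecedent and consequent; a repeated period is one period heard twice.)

parallel double period

Four phrases in two halves: the first half (mm. 20–27) ends with a half cadence, the second (mm. 28-35) with a perfect authentic cadence — a large antecedent–consequent pair, i.e. a double period.
Phrase 3 begins with the same material as phrase 1, making it parallel.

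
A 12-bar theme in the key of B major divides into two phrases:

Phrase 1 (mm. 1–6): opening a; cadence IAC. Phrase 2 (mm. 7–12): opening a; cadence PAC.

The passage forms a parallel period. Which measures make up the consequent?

measures 7–12

The phrase ending with the weaker cadence (imperfect authentic cadence) is the antecedent; the one ending more conclusively (perfect authentic cadence) is the consequent. The consequent is measures 7–12.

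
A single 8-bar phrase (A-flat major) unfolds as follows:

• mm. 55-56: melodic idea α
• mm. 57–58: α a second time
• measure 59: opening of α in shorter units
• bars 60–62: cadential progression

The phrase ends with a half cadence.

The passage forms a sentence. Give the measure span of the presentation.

measures 55–58

The presentation of a sentence is the basic idea (mm. 55–56) plus its repetition (measures 57–58); the presentation is therefore mm. 55–58.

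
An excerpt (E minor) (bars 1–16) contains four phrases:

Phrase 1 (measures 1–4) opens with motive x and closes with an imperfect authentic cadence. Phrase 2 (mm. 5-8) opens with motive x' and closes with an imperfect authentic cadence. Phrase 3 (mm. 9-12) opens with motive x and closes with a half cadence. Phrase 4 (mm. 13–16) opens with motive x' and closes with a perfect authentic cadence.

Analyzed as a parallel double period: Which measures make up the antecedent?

In a double period the four phrases pair into a large antecedent (phrases 1–2, ending imperfect authentic cadence) and a large consequent (phrases 3–4, ending perfect authentic cadence). The antecedent spans mm. 1–8.

measures 1–8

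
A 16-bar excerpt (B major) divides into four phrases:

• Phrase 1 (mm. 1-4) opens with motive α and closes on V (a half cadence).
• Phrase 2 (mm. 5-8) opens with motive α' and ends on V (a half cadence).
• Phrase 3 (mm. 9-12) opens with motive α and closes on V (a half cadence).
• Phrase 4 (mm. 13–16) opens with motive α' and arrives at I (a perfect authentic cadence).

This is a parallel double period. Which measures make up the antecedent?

measures 1–8

In a double period the first pair of phrases (ending half cadence) is the large antecedent and the second pair (ending perfect authentic cadence) is the large consequent; the antecedent is measures 1–8.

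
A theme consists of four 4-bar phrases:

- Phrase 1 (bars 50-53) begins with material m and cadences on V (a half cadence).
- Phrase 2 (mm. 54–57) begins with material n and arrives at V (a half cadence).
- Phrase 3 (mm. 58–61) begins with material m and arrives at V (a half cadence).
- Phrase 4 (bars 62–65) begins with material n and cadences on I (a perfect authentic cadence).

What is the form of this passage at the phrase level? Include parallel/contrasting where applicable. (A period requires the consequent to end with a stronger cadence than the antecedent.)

parallel double period

Four phrases in two halves: the first half (mm. 50–57) ends with a half cadence, the second (mm. 58-65) with a perfect authentic cadence — a large antecedent–consequent pair, i.e. a double period.
Phrase 3 begins with the same material as phrase 1, making it parallel.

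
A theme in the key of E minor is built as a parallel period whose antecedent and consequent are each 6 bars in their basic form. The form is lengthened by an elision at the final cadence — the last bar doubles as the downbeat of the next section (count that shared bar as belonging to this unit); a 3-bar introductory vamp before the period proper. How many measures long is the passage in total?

15 measures

Basic parallel period: 6 + 6 = 12 bars.
12 (basic form) + 3 (introduction) = 15.
The elision shares a bar with the next section but does not change this unit's count.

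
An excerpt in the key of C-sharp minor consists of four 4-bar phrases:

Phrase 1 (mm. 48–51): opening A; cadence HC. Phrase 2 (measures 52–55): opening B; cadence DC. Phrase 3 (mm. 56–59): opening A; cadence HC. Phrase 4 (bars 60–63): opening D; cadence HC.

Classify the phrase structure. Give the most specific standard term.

Phrase 4 ends with a half cadence, no stronger than phrase 2's deceptive cadence, so the four phrases do not form a double period; nor do phrases 3–4 duplicate 1–2, so it is not a repeated period. With no phrase reaching a conclusive cadence, the passage is a phrase group.

phrase group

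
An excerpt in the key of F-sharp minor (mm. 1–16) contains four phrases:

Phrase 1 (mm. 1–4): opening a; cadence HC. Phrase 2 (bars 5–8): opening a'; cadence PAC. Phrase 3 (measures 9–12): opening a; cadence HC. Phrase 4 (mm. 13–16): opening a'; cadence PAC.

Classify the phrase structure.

The cadence pattern HC–PAC–HC–PAC is weak–strong twice, and phrases 3–4 restate phrases 1–2: a period heard twice, not a double period (which would end weakly at phrase 2).

repeated period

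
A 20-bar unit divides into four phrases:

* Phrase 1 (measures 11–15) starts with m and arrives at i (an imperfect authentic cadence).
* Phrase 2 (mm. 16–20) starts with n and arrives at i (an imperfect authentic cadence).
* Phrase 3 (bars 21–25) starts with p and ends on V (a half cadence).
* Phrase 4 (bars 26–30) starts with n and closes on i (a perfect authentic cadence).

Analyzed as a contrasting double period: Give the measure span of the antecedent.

In a double period the four phrases pair into a large antecedent (phrases 1–2, ending imperfect authentic cadence) and a large consequent (phrases 3–4, ending perfect authentic cadence). The antecedent spans mm. 11–20.

measures 11–20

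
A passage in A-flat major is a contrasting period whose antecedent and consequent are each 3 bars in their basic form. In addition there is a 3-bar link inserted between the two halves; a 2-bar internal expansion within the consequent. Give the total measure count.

Basic contrasting period: 3 + 3 = 6 bars.
6 (basic form) + 3 (link) + 2 (internal expansion) = 11.

11 measures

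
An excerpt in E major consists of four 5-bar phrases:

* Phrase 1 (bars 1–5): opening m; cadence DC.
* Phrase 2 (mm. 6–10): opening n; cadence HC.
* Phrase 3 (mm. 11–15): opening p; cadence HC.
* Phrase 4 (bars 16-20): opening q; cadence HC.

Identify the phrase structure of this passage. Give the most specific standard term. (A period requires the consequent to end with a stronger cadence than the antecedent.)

phrase group

Phrase 4 ends with a half cadence, no stronger than phrase 2's half cadence, so the four phrases do not form a double period; nor do phrases 3–4 duplicate 1–2, so it is not a repeated period. With no phrase reaching a conclusive cadence, the passage is a phrase group.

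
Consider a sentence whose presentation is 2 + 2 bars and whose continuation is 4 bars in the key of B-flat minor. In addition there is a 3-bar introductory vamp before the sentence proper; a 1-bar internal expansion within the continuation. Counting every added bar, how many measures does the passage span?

12 measures

Basic sentence: 2 + 2 + 4 = 8 bars.
8 (basic form) + 3 (introduction) + 1 (internal expansion) = 12.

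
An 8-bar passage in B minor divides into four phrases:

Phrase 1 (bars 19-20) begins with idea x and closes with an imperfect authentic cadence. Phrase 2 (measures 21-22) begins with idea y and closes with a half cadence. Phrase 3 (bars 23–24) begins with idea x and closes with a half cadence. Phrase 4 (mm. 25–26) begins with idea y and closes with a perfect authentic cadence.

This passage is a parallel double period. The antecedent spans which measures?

measures 19–22

In a double period the four phrases pair into a large antecedent (phrases 1–2, ending half cadence) and a large consequent (phrases 3–4, ending perfect authentic cadence). The antecedent spans measures 19–22.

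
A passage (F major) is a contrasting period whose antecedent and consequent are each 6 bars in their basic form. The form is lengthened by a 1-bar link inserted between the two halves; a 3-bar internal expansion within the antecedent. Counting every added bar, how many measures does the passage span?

Basic contrasting period: 6 + 6 = 12 bars.
12 (basic form) + 1 (link) + 3 (internal expansion) = 16.

16 measures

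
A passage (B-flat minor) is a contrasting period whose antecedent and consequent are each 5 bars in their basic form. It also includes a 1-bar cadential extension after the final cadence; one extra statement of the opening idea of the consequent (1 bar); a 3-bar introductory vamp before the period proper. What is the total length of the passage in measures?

Basic contrasting period: 5 + 5 = 10 bars.
10 (basic form) + 1 (cadential extension) + 1 (extra statement) + 3 (introduction) = 15.

15 measures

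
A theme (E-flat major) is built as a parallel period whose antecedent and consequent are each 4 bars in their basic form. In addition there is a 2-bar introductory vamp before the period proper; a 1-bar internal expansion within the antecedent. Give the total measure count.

Basic parallel period: 4 + 4 = 8 bars.
8 (basic form) + 2 (introduction) + 1 (internal expansion) = 11.

11 measures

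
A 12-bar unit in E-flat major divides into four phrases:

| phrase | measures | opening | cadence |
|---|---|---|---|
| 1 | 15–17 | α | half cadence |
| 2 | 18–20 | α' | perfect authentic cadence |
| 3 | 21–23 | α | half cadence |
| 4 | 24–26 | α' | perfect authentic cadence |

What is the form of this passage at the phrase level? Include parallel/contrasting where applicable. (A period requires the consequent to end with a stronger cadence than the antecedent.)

repeated period

The cadence pattern HC–PAC–HC–PAC is weak–strong twice, and phrases 3–4 restate phrases 1–2: a period heard twice, not a double period (which would end weakly at phrase 2).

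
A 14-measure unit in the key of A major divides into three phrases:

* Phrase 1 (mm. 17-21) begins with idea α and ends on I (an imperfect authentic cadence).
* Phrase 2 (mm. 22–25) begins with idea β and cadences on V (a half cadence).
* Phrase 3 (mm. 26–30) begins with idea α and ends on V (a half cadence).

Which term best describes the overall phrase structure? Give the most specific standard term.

phrase group

The final phrase closes with a half cadence, which is not stronger than the preceding half cadence; the 3 phrases lack an overall antecedent–consequent design and so form a phrase group.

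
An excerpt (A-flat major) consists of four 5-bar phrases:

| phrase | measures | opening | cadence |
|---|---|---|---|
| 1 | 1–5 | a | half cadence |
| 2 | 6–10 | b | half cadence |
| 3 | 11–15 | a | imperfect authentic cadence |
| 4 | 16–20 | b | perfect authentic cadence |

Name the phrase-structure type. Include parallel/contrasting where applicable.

parallel double period

Four phrases in two halves: the first half (mm. 1–10) ends with a half cadence, the second (measures 11-20) with a perfect authentic cadence — a large antecedent–consequent pair, i.e. a double period.
Phrase 3 begins with the same material as phrase 1, making it parallel.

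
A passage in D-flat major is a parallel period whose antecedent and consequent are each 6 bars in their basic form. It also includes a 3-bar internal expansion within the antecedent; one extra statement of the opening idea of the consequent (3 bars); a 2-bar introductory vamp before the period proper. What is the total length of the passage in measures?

Basic parallel period: 6 + 6 = 12 bars.
12 (basic form) + 3 (internal expansion) + 3 (extra statement) + 2 (introduction) = 20.

20 measures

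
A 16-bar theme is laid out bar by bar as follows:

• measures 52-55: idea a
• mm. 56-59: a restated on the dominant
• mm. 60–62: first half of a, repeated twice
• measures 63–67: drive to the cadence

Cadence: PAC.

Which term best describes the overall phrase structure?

Basic idea (mm. 52–55) + its repetition (mm. 56–59) form the presentation; fragmentation and cadence (mm. 60–67) form the continuation — the 16-bar whole is a sentence.

sentence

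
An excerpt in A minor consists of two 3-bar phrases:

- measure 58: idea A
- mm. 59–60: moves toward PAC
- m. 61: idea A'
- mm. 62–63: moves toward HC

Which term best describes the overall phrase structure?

phrase group

The second phrase closes with a half cadence, which is not stronger than the first phrase's perfect authentic cadence; without a weak→strong cadential pair there is no antecedent–consequent relationship, so this is a phrase group rather than a period.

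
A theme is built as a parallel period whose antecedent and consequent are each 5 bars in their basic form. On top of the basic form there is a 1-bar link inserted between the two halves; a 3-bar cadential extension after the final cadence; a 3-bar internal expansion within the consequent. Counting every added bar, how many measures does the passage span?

Basic parallel period: 5 + 5 = 10 bars.
10 (basic form) + 1 (link) + 3 (cadential extension) + 3 (internal expansion) = 17.

17 measures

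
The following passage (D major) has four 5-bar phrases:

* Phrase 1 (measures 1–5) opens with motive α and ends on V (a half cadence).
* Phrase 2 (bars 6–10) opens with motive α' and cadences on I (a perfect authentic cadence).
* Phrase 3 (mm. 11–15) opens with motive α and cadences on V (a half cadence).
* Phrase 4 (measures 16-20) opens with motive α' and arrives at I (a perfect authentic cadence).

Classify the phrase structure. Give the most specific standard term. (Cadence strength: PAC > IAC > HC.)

The cadence pattern HC–PAC–HC–PAC is weak–strong twice, and phrases 3–4 restate phrases 1–2: a period heard twice, not a double period (which would end weakly at phrase 2).

repeated period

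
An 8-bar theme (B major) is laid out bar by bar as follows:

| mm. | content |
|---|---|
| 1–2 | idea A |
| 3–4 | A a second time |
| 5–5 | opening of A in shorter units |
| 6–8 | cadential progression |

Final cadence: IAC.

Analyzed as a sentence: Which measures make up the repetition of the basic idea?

The presentation of a sentence is the basic idea (mm. 1–2) plus its repetition (bars 3–4); the repetition of the basic idea is therefore bars 3–4.

measures 3–4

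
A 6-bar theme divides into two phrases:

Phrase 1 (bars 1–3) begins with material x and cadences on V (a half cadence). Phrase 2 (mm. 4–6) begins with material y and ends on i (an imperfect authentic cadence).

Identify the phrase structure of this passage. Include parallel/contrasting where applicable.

contrasting period

Phrase 1 ends with a half cadence (weaker) and phrase 2 with an imperfect authentic cadence (stronger): antecedent + consequent = a period.
The two phrases open with different material (x / y), so the period is contrasting.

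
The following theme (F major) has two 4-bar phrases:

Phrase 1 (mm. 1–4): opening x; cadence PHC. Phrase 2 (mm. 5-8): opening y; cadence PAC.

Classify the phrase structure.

contrasting period

Phrase 1 ends with a Phrygian half cadence (weaker) and phrase 2 with a perfect authentic cadence (stronger): antecedent + consequent = a period.
The two phrases open with different material (x / y), so the period is contrasting.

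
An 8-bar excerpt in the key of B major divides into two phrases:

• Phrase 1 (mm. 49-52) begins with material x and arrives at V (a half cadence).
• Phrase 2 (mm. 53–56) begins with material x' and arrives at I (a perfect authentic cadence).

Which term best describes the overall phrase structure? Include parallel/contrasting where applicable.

Phrase 1 ends with a half cadence (weaker) and phrase 2 with a perfect authentic cadence (stronger): antecedent + consequent = a period.
The two phrases open with the same material (x / x'), so the period is parallel.

parallel period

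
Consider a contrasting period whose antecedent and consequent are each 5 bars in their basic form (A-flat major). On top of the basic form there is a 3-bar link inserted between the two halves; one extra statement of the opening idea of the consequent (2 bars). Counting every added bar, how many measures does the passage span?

Basic contrasting period: 5 + 5 = 10 bars.
10 (basic form) + 3 (link) + 2 (extra statement) = 15.

15 measures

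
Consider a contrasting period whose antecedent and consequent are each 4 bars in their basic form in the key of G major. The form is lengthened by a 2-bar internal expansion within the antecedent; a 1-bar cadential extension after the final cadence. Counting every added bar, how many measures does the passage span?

Basic contrasting period: 4 + 4 = 8 bars.
8 (basic form) + 2 (internal expansion) + 1 (cadential extension) = 11.

11 measures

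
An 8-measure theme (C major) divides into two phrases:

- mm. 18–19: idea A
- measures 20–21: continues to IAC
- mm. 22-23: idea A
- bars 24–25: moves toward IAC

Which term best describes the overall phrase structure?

Both phrases have the same opening (A) and the same cadence (imperfect authentic cadence): the second is a restatement, not a consequent, so this is a repeated phrase rather than a period.

repeated phrase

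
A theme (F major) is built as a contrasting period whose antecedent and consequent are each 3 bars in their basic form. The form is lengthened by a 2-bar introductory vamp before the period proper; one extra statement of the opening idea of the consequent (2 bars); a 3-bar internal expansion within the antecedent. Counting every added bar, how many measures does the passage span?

Basic contrasting period: 3 + 3 = 6 bars.
6 (basic form) + 2 (introduction) + 2 (extra statement) + 3 (internal expansion) = 13.

13 measures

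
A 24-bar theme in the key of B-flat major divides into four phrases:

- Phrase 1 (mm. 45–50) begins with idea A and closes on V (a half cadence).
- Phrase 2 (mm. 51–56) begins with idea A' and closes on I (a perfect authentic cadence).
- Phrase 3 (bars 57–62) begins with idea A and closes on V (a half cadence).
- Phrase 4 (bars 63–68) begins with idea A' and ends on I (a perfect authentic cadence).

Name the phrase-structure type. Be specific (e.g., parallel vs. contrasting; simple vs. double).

repeated period

The cadence pattern HC–PAC–HC–PAC is weak–strong twice, and phrases 3–4 restate phrases 1–2: a period heard twice, not a double period (which would end weakly at phrase 2).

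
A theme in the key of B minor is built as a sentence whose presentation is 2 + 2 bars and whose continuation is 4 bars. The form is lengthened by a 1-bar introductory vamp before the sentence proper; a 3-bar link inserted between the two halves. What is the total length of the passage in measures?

Basic sentence: 2 + 2 + 4 = 8 bars.
8 (basic form) + 1 (introduction) + 3 (link) = 12.

12 measures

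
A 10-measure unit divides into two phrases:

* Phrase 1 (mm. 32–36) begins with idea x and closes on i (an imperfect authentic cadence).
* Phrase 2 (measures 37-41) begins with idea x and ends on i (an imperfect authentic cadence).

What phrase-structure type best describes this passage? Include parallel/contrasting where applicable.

repeated phrase

Both phrases have the same opening (x) and the same cadence (imperfect authentic cadence): the second is a restatement, not a consequent, so this is a repeated phrase rather than a period.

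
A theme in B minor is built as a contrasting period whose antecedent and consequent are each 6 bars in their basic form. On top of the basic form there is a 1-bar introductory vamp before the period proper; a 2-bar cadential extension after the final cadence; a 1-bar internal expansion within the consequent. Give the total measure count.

16 measures

Basic contrasting period: 6 + 6 = 12 bars.
12 (basic form) + 1 (introduction) + 2 (cadential extension) + 1 (internal expansion) = 16.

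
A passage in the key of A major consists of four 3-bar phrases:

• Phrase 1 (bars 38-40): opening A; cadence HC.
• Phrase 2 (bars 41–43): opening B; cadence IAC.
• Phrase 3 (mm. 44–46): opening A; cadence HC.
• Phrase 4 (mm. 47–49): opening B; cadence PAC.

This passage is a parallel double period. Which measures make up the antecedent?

measures 38–43

In a double period the four phrases pair into a large antecedent (phrases 1–2, ending imperfect authentic cadence) and a large consequent (phrases 3–4, ending perfect authentic cadence). The antecedent spans bars 38–43.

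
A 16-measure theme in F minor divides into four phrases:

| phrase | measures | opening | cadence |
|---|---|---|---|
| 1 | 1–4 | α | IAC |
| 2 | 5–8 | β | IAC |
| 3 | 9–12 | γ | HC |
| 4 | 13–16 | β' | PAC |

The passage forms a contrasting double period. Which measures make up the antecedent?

In a double period the four phrases pair into a large antecedent (phrases 1–2, ending imperfect authentic cadence) and a large consequent (phrases 3–4, ending perfect authentic cadence). The antecedent spans mm. 1–8.

measures 1–8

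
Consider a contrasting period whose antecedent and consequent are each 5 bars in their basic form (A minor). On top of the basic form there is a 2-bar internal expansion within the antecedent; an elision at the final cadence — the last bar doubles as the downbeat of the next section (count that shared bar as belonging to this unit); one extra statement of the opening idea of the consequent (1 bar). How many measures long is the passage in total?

Basic contrasting period: 5 + 5 = 10 bars.
10 (basic form) + 2 (internal expansion) + 1 (extra statement) = 13.
The elision shares a bar with the next section but does not change this unit's count.

13 measures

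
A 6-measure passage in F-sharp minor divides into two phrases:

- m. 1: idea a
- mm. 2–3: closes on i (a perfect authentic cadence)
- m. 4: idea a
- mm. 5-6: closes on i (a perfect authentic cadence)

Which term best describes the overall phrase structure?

Both phrases have the same opening (a) and the same cadence (perfect authentic cadence): the second is a restatement, not a consequent, so this is a repeated phrase rather than a period.

repeated phrase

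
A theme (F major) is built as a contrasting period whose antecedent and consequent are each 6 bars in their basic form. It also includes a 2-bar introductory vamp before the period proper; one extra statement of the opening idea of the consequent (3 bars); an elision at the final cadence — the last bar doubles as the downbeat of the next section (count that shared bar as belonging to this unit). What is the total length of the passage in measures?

17 measures

Basic contrasting period: 6 + 6 = 12 bars.
12 (basic form) + 2 (introduction) + 3 (extra statement) = 17.
The elision shares a bar with the next section but does not change this unit's count.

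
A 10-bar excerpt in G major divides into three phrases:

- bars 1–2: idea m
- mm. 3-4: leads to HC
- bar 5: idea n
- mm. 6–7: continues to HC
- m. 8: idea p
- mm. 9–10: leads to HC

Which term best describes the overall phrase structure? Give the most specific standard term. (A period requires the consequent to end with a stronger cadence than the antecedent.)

phrase group

The final phrase closes with a half cadence, which is not stronger than the preceding half cadence; the 3 phrases lack an overall antecedent–consequent design and so form a phrase group.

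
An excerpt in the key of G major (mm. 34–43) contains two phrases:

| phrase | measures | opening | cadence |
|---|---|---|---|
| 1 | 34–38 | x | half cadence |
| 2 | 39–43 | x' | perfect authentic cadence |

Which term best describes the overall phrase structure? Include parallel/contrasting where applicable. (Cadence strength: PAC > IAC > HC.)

Phrase 1 ends with a half cadence (weaker) and phrase 2 with a perfect authentic cadence (stronger): antecedent + consequent = a period.
The two phrases open with the same material (x / x'), so the period is parallel.

parallel period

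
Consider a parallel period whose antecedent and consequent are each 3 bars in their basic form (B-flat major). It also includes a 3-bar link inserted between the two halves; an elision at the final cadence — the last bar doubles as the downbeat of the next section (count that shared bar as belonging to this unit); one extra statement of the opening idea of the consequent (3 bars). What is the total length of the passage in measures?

12 measures

Basic parallel period: 3 + 3 = 6 bars.
6 (basic form) + 3 (link) + 3 (extra statement) = 12.
The elision shares a bar with the next section but does not change this unit's count.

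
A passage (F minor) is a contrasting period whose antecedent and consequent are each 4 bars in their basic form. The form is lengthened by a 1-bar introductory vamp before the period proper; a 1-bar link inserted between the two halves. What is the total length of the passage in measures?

Basic contrasting period: 4 + 4 = 8 bars.
8 (basic form) + 1 (introduction) + 1 (link) = 10.

10 measures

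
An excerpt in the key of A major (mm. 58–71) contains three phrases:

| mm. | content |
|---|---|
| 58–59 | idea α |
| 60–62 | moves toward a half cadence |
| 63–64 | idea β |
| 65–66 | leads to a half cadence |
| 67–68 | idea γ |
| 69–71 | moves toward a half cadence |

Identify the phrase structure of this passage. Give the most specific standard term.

phrase group

The final phrase closes with a half cadence, which is not stronger than the preceding half cadence; the 3 phrases lack an overall antecedent–consequent design and so form a phrase group.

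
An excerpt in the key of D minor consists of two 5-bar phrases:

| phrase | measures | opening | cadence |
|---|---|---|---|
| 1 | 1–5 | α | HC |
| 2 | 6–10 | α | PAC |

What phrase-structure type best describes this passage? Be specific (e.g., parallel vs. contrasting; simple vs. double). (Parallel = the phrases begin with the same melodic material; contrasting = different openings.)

Phrase 1 ends with a half cadence (weaker) and phrase 2 with a perfect authentic cadence (stronger): antecedent + consequent = a period.
The two phrases open with the same material (α / α), so the period is parallel.

parallel period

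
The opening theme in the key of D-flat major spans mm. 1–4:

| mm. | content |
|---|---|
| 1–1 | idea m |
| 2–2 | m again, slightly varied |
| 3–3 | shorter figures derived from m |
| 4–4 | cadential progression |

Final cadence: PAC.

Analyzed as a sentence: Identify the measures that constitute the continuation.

After the presentation (measures 1–2), the continuation covers the fragmentation through the cadence: mm. 3–4.

measures 3–4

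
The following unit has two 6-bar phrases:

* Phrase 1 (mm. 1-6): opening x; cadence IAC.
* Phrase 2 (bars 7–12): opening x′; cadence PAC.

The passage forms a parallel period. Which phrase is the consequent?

The phrase ending with the weaker cadence (imperfect authentic cadence) is the antecedent; the one ending more conclusively (perfect authentic cadence) is the consequent. The consequent is phrase 2.

phrase 2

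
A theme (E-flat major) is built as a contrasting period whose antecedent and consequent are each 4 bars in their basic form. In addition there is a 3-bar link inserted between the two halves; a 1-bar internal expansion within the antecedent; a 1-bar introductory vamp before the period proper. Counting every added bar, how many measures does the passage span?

13 measures

Basic contrasting period: 4 + 4 = 8 bars.
8 (basic form) + 3 (link) + 1 (internal expansion) + 1 (introduction) = 13.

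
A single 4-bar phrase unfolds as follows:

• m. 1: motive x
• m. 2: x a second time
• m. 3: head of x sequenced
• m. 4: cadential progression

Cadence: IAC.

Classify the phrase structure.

sentence

Basic idea (m. 1) + its repetition (measure 2) form the presentation; fragmentation and cadence (bars 3-4) form the continuation — the 4-bar whole is a sentence.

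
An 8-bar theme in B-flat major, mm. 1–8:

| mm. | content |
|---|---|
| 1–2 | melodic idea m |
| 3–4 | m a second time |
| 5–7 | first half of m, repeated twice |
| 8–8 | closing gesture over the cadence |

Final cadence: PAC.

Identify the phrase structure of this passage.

Basic idea (mm. 1-2) + its repetition (mm. 3–4) form the presentation; fragmentation and cadence (mm. 5–8) form the continuation — the 8-bar whole is a sentence.

sentence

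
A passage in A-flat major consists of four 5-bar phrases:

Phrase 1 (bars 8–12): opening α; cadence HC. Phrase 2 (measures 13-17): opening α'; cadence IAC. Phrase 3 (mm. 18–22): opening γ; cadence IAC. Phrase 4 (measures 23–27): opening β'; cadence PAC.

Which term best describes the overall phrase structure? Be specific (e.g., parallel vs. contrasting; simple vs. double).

contrasting double period

Four phrases in two halves: the first half (mm. 8–17) ends with an imperfect authentic cadence, the second (measures 18-27) with a perfect authentic cadence — a large antecedent–consequent pair, i.e. a double period.
Phrase 3 begins with different material from phrase 1, making it contrasting.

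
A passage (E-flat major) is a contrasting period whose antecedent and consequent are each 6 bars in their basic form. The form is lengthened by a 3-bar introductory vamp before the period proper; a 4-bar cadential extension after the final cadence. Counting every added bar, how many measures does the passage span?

19 measures

Basic contrasting period: 6 + 6 = 12 bars.
12 (basic form) + 3 (introduction) + 4 (cadential extension) = 19.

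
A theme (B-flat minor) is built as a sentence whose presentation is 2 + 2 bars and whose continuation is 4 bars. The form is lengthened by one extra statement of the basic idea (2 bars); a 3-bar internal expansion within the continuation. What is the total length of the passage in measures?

13 measures

Basic sentence: 2 + 2 + 4 = 8 bars.
8 (basic form) + 2 (extra statement) + 3 (internal expansion) = 13.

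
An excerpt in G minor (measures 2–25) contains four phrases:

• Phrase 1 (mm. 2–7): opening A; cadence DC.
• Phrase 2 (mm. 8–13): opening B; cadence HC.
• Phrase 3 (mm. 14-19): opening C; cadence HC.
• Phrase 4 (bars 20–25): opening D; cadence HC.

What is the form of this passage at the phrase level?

Phrase 4 ends with a half cadence, no stronger than phrase 2's half cadence, so the four phrases do not form a double period; nor do phrases 3–4 duplicate 1–2, so it is not a repeated period. With no phrase reaching a conclusive cadence, the passage is a phrase group.

phrase group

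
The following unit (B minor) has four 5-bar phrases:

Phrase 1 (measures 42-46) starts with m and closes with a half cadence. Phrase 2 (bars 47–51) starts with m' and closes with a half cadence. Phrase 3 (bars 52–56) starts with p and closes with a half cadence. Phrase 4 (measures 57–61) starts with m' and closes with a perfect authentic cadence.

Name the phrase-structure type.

contrasting double period

Four phrases in two halves: the first half (measures 42-51) ends with a half cadence, the second (bars 52–61) with a perfect authentic cadence — a large antecedent–consequent pair, i.e. a double period.
Phrase 3 begins with different material from phrase 1, making it contrasting.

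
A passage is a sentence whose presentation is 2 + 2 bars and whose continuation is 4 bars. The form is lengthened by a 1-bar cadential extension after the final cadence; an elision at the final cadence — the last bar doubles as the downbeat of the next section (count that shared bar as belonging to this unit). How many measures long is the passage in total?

9 measures

Basic sentence: 2 + 2 + 4 = 8 bars.
8 (basic form) + 1 (cadential extension) = 9.
The elision shares a bar with the next section but does not change this unit's count.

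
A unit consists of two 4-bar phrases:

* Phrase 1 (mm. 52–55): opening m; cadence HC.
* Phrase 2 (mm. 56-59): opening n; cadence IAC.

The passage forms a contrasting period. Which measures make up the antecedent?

The antecedent is the phrase ending with the weaker cadence (half cadence, phrase 1) and the consequent the one ending more conclusively (imperfect authentic cadence, phrase 2); the antecedent is mm. 52-55.

measures 52–55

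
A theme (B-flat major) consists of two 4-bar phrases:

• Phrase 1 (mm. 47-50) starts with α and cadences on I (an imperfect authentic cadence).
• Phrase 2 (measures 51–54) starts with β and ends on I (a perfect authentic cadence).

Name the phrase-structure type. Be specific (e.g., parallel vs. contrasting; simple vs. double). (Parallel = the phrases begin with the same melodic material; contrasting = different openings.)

contrasting period

Phrase 1 ends with an imperfect authentic cadence (weaker) and phrase 2 with a perfect authentic cadence (stronger): antecedent + consequent = a period.
The two phrases open with different material (α / β), so the period is contrasting.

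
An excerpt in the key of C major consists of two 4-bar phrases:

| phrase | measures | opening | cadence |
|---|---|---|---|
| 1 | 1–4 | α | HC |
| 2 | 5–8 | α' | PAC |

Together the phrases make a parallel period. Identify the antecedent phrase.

phrase 1

The phrase ending with the weaker cadence (half cadence) is the antecedent; the one ending more conclusively (perfect authentic cadence) is the consequent. The antecedent is phrase 1.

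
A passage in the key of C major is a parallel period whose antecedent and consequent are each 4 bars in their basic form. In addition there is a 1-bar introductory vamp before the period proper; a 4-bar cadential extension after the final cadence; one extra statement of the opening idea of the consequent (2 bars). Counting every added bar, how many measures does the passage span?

15 measures

Basic parallel period: 4 + 4 = 8 bars.
8 (basic form) + 1 (introduction) + 4 (cadential extension) + 2 (extra statement) = 15.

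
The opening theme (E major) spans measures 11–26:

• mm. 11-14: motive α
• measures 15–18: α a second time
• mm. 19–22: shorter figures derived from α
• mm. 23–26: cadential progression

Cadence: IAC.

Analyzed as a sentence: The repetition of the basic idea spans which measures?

measures 15–18

The presentation of a sentence is the basic idea (measures 11–14) plus its repetition (mm. 15–18); the repetition of the basic idea is therefore measures 15–18.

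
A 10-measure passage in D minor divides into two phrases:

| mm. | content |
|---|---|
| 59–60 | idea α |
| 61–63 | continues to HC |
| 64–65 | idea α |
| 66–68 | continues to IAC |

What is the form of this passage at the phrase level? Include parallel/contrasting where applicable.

parallel period

Phrase 1 ends with a half cadence (weaker) and phrase 2 with an imperfect authentic cadence (stronger): antecedent + consequent = a period.
The two phrases open with the same material (α / α), so the period is parallel.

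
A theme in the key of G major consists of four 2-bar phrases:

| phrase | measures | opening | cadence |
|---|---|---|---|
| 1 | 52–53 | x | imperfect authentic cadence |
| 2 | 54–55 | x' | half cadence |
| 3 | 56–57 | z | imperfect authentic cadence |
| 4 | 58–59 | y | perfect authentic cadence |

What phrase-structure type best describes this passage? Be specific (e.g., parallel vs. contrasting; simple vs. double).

Four phrases in two halves: the first half (bars 52–55) ends with a half cadence, the second (mm. 56–59) with a perfect authentic cadence — a large antecedent–consequent pair, i.e. a double period.
Phrase 3 begins with different material from phrase 1, making it contrasting.

contrasting double period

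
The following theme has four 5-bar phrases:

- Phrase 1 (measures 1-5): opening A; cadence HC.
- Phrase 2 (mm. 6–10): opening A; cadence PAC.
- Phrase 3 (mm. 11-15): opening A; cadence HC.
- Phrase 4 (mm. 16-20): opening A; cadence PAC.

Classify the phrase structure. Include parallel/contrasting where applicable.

The cadence pattern HC–PAC–HC–PAC is weak–strong twice, and phrases 3–4 restate phrases 1–2: a period heard twice, not a double period (which would end weakly at phrase 2).

repeated period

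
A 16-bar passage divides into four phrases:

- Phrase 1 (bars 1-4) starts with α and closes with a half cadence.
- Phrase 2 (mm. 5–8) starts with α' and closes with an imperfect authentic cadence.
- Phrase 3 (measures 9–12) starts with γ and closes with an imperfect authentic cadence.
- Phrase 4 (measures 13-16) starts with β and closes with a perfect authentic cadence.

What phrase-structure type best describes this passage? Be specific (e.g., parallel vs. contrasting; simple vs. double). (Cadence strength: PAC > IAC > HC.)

contrasting double period

Four phrases in two halves: the first half (mm. 1–8) ends with an imperfect authentic cadence, the second (mm. 9-16) with a perfect authentic cadence — a large antecedent–consequent pair, i.e. a double period.
Phrase 3 begins with different material from phrase 1, making it contrasting.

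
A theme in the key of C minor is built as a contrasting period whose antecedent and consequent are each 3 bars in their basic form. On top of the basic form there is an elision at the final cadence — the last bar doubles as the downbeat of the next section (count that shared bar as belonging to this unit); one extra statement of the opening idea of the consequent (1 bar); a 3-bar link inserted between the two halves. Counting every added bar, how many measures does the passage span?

Basic contrasting period: 3 + 3 = 6 bars.
6 (basic form) + 1 (extra statement) + 3 (link) = 10.
The elision shares a bar with the next section but does not change this unit's count.

10 measures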